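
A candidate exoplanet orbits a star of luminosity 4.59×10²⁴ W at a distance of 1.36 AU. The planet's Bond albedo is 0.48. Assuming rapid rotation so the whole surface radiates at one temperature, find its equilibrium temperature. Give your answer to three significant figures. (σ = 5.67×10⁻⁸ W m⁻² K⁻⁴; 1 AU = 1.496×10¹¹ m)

T_eq ≈ 67.1 K

d = 1.36 AU = 2.03×10¹¹ m.
Flux: S = L/(4πd²) = 4.59×10²⁴/(4π×(2.03×10¹¹)²) = 8.82 W m⁻².
Energy balance: absorbed = emitted ⇒ πR²·S(1−A) = 4πR²·σT_eq⁴, so T_eq⁴ = S(1−A)/(4σ).
T_eq = [8.82 × 0.52 / (4 × 5.67×10⁻⁸)]^(1/4) = (2.02×10⁷)^(1/4) = 67.1 K.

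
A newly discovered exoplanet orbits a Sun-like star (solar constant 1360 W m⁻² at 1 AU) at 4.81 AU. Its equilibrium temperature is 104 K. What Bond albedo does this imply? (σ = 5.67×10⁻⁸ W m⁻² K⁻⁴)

Flux at 4.81 AU: S = 1360/4.81² = 58.8 W m⁻².
From T_eq⁴ = S(1−A)/(4σ): 1−A = 4σT_eq⁴/S.
1−A = 4 × 5.67×10⁻⁸ × (104)⁴ / 58.8 = 0.451.

A ≈ 0.55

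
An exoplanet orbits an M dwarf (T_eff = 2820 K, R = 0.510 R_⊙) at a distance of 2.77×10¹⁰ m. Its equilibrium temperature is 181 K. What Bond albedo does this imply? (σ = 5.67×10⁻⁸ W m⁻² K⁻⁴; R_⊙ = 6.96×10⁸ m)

A ≈ 0.59

R_⋆ = 0.510 × 6.96×10⁸ = 3.55×10⁸ m.
L = 4πR_⋆²σT_⋆⁴ = 4π(3.55×10⁸)² × 5.67×10⁻⁸ × (2820)⁴ = 5.68×10²⁴ W.
S = L/(4πd²) = 589 W m⁻².
From T_eq⁴ = S(1−A)/(4σ): 1−A = 4σT_eq⁴/S.
1−A = 4 × 5.67×10⁻⁸ × (181)⁴ / 589 = 0.413.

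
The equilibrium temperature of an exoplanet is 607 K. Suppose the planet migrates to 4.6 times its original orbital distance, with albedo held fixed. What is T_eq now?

T_eq ≈ 283 K

T_eq ∝ L^(1/4) · d^(−1/2).
T′ = 607 / 4.6^(1/2) = 283 K.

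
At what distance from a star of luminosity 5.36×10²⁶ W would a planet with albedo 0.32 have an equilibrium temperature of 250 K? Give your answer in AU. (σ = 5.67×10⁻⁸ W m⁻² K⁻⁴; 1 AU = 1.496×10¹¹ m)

From T_eq⁴ = L(1−A)/(16πσd²): d = √[L(1−A)/(16πσT_eq⁴)].
d = √[5.36×10²⁶ × 0.68 / (16π × 5.67×10⁻⁸ × (250)⁴)] = 1.81×10¹¹ m = 1.21 AU.

d ≈ 1.21 AU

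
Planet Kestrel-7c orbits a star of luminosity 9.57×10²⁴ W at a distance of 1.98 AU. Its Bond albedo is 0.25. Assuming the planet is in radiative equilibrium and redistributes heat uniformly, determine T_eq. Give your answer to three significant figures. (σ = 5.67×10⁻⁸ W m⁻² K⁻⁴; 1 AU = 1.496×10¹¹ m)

T_eq ≈ 73.2 K

d = 1.98 AU = 2.96×10¹¹ m.
Flux: S = L/(4πd²) = 9.57×10²⁴/(4π×(2.96×10¹¹)²) = 8.68 W m⁻².
Energy balance: absorbed = emitted ⇒ πR²·S(1−A) = 4πR²·σT_eq⁴, so T_eq⁴ = S(1−A)/(4σ).
T_eq = [8.68 × 0.75 / (4 × 5.67×10⁻⁸)]^(1/4) = (2.87×10⁷)^(1/4) = 73.2 K.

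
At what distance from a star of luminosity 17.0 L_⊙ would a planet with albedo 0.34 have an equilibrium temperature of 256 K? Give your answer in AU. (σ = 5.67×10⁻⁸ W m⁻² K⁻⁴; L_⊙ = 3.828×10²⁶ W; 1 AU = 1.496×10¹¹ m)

L = 17.0 × 3.828×10²⁶ = 6.51×10²⁷ W.
From T_eq⁴ = L(1−A)/(16πσd²): d = √[L(1−A)/(16πσT_eq⁴)].
d = √[6.51×10²⁷ × 0.66 / (16π × 5.67×10⁻⁸ × (256)⁴)] = 5.92×10¹¹ m = 3.96 AU.

d ≈ 3.96 AU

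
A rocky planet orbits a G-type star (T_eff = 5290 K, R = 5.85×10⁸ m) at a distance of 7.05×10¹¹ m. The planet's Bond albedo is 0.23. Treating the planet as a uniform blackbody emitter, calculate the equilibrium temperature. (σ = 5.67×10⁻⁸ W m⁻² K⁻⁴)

T_eq ≈ 101 K

L = 4πR_⋆²σT_⋆⁴ = 4π(5.85×10⁸)² × 5.67×10⁻⁸ × (5290)⁴ = 1.91×10²⁶ W.
S = L/(4πd²) = 30.6 W m⁻².
Energy balance: absorbed = emitted ⇒ πR²·S(1−A) = 4πR²·σT_eq⁴, so T_eq⁴ = S(1−A)/(4σ).
T_eq = [30.6 × 0.77 / (4 × 5.67×10⁻⁸)]^(1/4) = (1.04×10⁸)^(1/4) = 101 K.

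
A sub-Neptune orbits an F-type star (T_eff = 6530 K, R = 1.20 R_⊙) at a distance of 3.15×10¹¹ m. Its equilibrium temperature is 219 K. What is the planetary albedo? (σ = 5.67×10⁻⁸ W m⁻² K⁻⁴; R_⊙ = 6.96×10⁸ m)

R_⋆ = 1.20 × 6.96×10⁸ = 8.35×10⁸ m.
L = 4πR_⋆²σT_⋆⁴ = 4π(8.35×10⁸)² × 5.67×10⁻⁸ × (6530)⁴ = 9.04×10²⁶ W.
S = L/(4πd²) = 725 W m⁻².
From T_eq⁴ = S(1−A)/(4σ): 1−A = 4σT_eq⁴/S.
1−A = 4 × 5.67×10⁻⁸ × (219)⁴ / 725 = 0.720.

A ≈ 0.28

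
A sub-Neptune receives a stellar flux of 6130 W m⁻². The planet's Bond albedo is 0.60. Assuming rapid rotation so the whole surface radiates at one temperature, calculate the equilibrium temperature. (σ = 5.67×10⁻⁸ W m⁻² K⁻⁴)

Energy balance: absorbed = emitted ⇒ πR²·S(1−A) = 4πR²·σT_eq⁴, so T_eq⁴ = S(1−A)/(4σ).
T_eq = [6130 × 0.40 / (4 × 5.67×10⁻⁸)]^(1/4) = (1.08×10¹⁰)^(1/4) = 322 K.

T_eq ≈ 322 K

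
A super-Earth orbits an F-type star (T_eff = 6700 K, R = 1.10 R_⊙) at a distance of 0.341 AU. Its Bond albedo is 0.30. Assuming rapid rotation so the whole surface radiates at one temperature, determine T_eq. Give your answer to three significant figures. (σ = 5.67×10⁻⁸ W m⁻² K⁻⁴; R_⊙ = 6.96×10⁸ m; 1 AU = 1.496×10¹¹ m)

T_eq ≈ 531 K

R_⋆ = 1.10 × 6.96×10⁸ = 7.66×10⁸ m.
d = 0.341 AU = 5.10×10¹⁰ m.
L = 4πR_⋆²σT_⋆⁴ = 4π(7.66×10⁸)² × 5.67×10⁻⁸ × (6700)⁴ = 8.42×10²⁶ W.
S = L/(4πd²) = 2.57×10⁴ W m⁻².
Energy balance: absorbed = emitted ⇒ πR²·S(1−A) = 4πR²·σT_eq⁴, so T_eq⁴ = S(1−A)/(4σ).
T_eq = [2.57×10⁴ × 0.70 / (4 × 5.67×10⁻⁸)]^(1/4) = (7.94×10¹⁰)^(1/4) = 531 K.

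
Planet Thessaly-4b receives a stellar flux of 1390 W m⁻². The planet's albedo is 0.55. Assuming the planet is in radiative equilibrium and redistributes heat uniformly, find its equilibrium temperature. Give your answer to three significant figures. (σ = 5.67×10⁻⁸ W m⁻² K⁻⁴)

T_eq ≈ 229 K

Energy balance: absorbed = emitted ⇒ πR²·S(1−A) = 4πR²·σT_eq⁴, so T_eq⁴ = S(1−A)/(4σ).
T_eq = [1390 × 0.45 / (4 × 5.67×10⁻⁸)]^(1/4) = (2.76×10⁹)^(1/4) = 229 K.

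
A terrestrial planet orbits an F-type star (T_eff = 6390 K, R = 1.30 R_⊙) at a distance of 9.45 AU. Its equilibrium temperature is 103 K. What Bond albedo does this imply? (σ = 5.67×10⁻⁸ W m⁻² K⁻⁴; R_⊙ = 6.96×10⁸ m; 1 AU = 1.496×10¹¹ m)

A ≈ 0.34

R_⋆ = 1.30 × 6.96×10⁸ = 9.05×10⁸ m.
d = 9.45 AU = 1.41×10¹² m.
L = 4πR_⋆²σT_⋆⁴ = 4π(9.05×10⁸)² × 5.67×10⁻⁸ × (6390)⁴ = 9.73×10²⁶ W.
S = L/(4πd²) = 38.7 W m⁻².
From T_eq⁴ = S(1−A)/(4σ): 1−A = 4σT_eq⁴/S.
1−A = 4 × 5.67×10⁻⁸ × (103)⁴ / 38.7 = 0.659.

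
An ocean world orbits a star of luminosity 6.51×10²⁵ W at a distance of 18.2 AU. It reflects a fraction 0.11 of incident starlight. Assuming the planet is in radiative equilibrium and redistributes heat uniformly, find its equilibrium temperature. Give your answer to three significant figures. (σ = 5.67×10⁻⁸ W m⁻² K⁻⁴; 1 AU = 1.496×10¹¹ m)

d = 18.2 AU = 2.72×10¹² m.
Flux: S = L/(4πd²) = 6.51×10²⁵/(4π×(2.72×10¹²)²) = 0.699 W m⁻².
Energy balance: absorbed = emitted ⇒ πR²·S(1−A) = 4πR²·σT_eq⁴, so T_eq⁴ = S(1−A)/(4σ).
T_eq = [0.699 × 0.89 / (4 × 5.67×10⁻⁸)]^(1/4) = (2.74×10⁶)^(1/4) = 40.7 K.

T_eq ≈ 40.7 K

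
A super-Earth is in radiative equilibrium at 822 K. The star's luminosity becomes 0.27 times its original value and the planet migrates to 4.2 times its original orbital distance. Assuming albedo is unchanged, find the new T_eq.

T_eq ∝ L^(1/4) · d^(−1/2).
T′ = 822 × 0.27^(1/4) / 4.2^(1/2) = 289 K.

T_eq ≈ 289 K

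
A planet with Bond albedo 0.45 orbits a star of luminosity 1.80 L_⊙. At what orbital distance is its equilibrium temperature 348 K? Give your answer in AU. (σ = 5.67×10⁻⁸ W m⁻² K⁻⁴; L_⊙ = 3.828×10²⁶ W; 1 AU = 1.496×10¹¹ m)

d ≈ 0.636 AU

L = 1.80 × 3.828×10²⁶ = 6.89×10²⁶ W.
From T_eq⁴ = L(1−A)/(16πσd²): d = √[L(1−A)/(16πσT_eq⁴)].
d = √[6.89×10²⁶ × 0.55 / (16π × 5.67×10⁻⁸ × (348)⁴)] = 9.52×10¹⁰ m = 0.636 AU.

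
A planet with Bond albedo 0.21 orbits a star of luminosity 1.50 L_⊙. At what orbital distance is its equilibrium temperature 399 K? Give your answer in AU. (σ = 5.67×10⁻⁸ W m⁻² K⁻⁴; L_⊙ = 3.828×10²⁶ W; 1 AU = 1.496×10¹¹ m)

d ≈ 0.530 AU

L = 1.50 × 3.828×10²⁶ = 5.74×10²⁶ W.
From T_eq⁴ = L(1−A)/(16πσd²): d = √[L(1−A)/(16πσT_eq⁴)].
d = √[5.74×10²⁶ × 0.79 / (16π × 5.67×10⁻⁸ × (399)⁴)] = 7.92×10¹⁰ m = 0.530 AU.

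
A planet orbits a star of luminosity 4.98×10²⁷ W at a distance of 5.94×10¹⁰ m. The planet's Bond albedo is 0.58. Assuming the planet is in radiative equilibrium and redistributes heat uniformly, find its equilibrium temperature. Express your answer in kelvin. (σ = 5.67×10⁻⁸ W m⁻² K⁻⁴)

T_eq ≈ 675 K

Flux: S = L/(4πd²) = 4.98×10²⁷/(4π×(5.94×10¹⁰)²) = 1.12×10⁵ W m⁻².
Energy balance: absorbed = emitted ⇒ πR²·S(1−A) = 4πR²·σT_eq⁴, so T_eq⁴ = S(1−A)/(4σ).
T_eq = [1.12×10⁵ × 0.42 / (4 × 5.67×10⁻⁸)]^(1/4) = (2.08×10¹¹)^(1/4) = 675 K.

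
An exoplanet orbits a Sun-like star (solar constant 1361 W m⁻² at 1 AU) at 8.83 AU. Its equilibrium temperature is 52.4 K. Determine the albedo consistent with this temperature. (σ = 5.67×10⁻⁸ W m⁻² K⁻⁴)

Flux at 8.83 AU: S = 1361/8.83² = 17.5 W m⁻².
From T_eq⁴ = S(1−A)/(4σ): 1−A = 4σT_eq⁴/S.
1−A = 4 × 5.67×10⁻⁸ × (52.4)⁴ / 17.5 = 0.098.

A ≈ 0.90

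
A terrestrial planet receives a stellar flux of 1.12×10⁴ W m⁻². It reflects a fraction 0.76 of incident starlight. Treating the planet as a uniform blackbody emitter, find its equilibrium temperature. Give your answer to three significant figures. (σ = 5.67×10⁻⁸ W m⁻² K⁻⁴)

T_eq ≈ 330 K

Energy balance: absorbed = emitted ⇒ πR²·S(1−A) = 4πR²·σT_eq⁴, so T_eq⁴ = S(1−A)/(4σ).
T_eq = [1.12×10⁴ × 0.24 / (4 × 5.67×10⁻⁸)]^(1/4) = (1.19×10¹⁰)^(1/4) = 330 K.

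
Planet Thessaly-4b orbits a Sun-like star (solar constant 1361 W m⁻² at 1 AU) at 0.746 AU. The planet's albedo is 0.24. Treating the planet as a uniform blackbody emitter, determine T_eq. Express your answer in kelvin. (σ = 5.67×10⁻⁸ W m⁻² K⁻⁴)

Flux at 0.746 AU: S = 1361/0.746² = 2450 W m⁻².
Energy balance: absorbed = emitted ⇒ πR²·S(1−A) = 4πR²·σT_eq⁴, so T_eq⁴ = S(1−A)/(4σ).
T_eq = [2450 × 0.76 / (4 × 5.67×10⁻⁸)]^(1/4) = (8.20×10⁹)^(1/4) = 301 K.

T_eq ≈ 301 K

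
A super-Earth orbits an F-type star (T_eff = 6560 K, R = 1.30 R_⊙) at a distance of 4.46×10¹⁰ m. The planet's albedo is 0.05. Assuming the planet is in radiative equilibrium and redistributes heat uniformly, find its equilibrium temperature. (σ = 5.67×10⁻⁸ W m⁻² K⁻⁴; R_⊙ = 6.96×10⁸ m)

R_⋆ = 1.30 × 6.96×10⁸ = 9.05×10⁸ m.
L = 4πR_⋆²σT_⋆⁴ = 4π(9.05×10⁸)² × 5.67×10⁻⁸ × (6560)⁴ = 1.08×10²⁷ W.
S = L/(4πd²) = 4.32×10⁴ W m⁻².
Energy balance: absorbed = emitted ⇒ πR²·S(1−A) = 4πR²·σT_eq⁴, so T_eq⁴ = S(1−A)/(4σ).
T_eq = [4.32×10⁴ × 0.95 / (4 × 5.67×10⁻⁸)]^(1/4) = (1.81×10¹¹)^(1/4) = 652 K.

T_eq ≈ 652 K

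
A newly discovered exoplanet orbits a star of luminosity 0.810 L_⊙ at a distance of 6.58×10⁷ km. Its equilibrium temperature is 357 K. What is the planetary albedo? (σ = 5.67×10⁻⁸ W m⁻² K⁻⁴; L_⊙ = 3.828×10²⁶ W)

d = 6.58×10⁷ km = 6.58×10¹⁰ m.
L = 0.810 × 3.828×10²⁶ = 3.10×10²⁶ W.
Flux: S = L/(4πd²) = 3.10×10²⁶/(4π×(6.58×10¹⁰)²) = 5700 W m⁻².
From T_eq⁴ = S(1−A)/(4σ): 1−A = 4σT_eq⁴/S.
1−A = 4 × 5.67×10⁻⁸ × (357)⁴ / 5700 = 0.646.

A ≈ 0.35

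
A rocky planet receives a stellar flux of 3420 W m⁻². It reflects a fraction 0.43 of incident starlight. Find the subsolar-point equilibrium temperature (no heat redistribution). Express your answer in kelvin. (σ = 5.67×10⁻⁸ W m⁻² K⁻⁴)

At the subsolar point the surface absorbs S(1−A) and emits σT⁴ per unit area — no factor of 4, since only the local patch is in balance.
T = [3420 × 0.57 / 5.67×10⁻⁸]^(1/4) = (3.44×10¹⁰)^(1/4) = 431 K.

T_ss ≈ 431 K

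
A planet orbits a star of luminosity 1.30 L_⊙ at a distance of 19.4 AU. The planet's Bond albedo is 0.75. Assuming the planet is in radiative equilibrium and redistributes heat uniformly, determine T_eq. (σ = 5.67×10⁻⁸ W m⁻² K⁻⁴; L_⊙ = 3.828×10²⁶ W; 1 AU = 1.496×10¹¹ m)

d = 19.4 AU = 2.90×10¹² m.
L = 1.30 × 3.828×10²⁶ = 4.98×10²⁶ W.
Flux: S = L/(4πd²) = 4.98×10²⁶/(4π×(2.90×10¹²)²) = 4.70 W m⁻².
Energy balance: absorbed = emitted ⇒ πR²·S(1−A) = 4πR²·σT_eq⁴, so T_eq⁴ = S(1−A)/(4σ).
T_eq = [4.70 × 0.25 / (4 × 5.67×10⁻⁸)]^(1/4) = (5.18×10⁶)^(1/4) = 47.7 K.

T_eq ≈ 47.7 K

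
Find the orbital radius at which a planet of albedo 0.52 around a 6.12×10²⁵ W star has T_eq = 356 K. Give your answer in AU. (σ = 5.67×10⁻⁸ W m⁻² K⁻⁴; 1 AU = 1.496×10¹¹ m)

From T_eq⁴ = L(1−A)/(16πσd²): d = √[L(1−A)/(16πσT_eq⁴)].
d = √[6.12×10²⁵ × 0.48 / (16π × 5.67×10⁻⁸ × (356)⁴)] = 2.53×10¹⁰ m = 0.169 AU.

d ≈ 0.169 AU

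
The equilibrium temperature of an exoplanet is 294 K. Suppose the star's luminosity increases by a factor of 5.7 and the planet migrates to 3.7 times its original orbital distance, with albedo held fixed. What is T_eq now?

T_eq ∝ L^(1/4) · d^(−1/2).
T′ = 294 × 5.7^(1/4) / 3.7^(1/2) = 236 K.

T_eq ≈ 236 K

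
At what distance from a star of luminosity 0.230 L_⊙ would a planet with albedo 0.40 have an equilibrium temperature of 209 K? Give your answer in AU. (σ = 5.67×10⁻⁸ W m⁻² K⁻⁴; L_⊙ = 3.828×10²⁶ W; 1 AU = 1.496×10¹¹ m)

L = 0.230 × 3.828×10²⁶ = 8.80×10²⁵ W.
From T_eq⁴ = L(1−A)/(16πσd²): d = √[L(1−A)/(16πσT_eq⁴)].
d = √[8.80×10²⁵ × 0.60 / (16π × 5.67×10⁻⁸ × (209)⁴)] = 9.86×10¹⁰ m = 0.659 AU.

d ≈ 0.659 AU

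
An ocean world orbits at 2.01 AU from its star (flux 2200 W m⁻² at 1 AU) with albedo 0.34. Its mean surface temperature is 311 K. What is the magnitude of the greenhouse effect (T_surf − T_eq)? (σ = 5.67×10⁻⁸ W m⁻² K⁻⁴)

ΔT ≈ 111.5 K

S = 2200/2.01² = 544.5 W m⁻².
T_eq = [S(1−A)/(4σ)]^(1/4) = [544.5×0.66/(4×5.67×10⁻⁸)]^(1/4) = 199.5 K.
ΔT = T_surf − T_eq = 311 − 199.5.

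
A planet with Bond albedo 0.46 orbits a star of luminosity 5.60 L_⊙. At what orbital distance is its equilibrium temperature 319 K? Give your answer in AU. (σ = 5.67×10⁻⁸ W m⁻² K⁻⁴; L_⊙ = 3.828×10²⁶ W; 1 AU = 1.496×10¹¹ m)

d ≈ 1.32 AU

L = 5.60 × 3.828×10²⁶ = 2.14×10²⁷ W.
From T_eq⁴ = L(1−A)/(16πσd²): d = √[L(1−A)/(16πσT_eq⁴)].
d = √[2.14×10²⁷ × 0.54 / (16π × 5.67×10⁻⁸ × (319)⁴)] = 1.98×10¹¹ m = 1.32 AU.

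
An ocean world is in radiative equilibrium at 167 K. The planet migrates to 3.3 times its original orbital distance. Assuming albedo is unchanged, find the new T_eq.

T_eq ≈ 91.9 K

T_eq ∝ L^(1/4) · d^(−1/2).
T′ = 167 / 3.3^(1/2) = 91.9 K.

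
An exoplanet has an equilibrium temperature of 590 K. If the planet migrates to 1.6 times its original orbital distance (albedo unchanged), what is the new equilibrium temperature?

T_eq ∝ L^(1/4) · d^(−1/2).
T′ = 590 / 1.6^(1/2) = 466 K.

T_eq ≈ 466 K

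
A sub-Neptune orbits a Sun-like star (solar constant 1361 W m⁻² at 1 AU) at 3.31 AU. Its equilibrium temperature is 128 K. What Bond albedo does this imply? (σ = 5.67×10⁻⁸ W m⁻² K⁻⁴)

Flux at 3.31 AU: S = 1361/3.31² = 124 W m⁻².
From T_eq⁴ = S(1−A)/(4σ): 1−A = 4σT_eq⁴/S.
1−A = 4 × 5.67×10⁻⁸ × (128)⁴ / 124 = 0.490.

A ≈ 0.51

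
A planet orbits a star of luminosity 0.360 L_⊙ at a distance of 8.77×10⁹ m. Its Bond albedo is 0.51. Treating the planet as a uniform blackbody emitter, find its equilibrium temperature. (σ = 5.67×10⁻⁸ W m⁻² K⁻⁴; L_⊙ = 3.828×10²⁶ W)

T_eq ≈ 745 K

L = 0.360 × 3.828×10²⁶ = 1.38×10²⁶ W.
Flux: S = L/(4πd²) = 1.38×10²⁶/(4π×(8.77×10⁹)²) = 1.43×10⁵ W m⁻².
Energy balance: absorbed = emitted ⇒ πR²·S(1−A) = 4πR²·σT_eq⁴, so T_eq⁴ = S(1−A)/(4σ).
T_eq = [1.43×10⁵ × 0.49 / (4 × 5.67×10⁻⁸)]^(1/4) = (3.08×10¹¹)^(1/4) = 745 K.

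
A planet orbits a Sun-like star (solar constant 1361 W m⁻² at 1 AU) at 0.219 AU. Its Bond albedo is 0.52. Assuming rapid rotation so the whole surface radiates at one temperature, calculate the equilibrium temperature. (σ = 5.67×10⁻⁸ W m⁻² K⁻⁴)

Flux at 0.219 AU: S = 1361/0.219² = 2.84×10⁴ W m⁻².
Energy balance: absorbed = emitted ⇒ πR²·S(1−A) = 4πR²·σT_eq⁴, so T_eq⁴ = S(1−A)/(4σ).
T_eq = [2.84×10⁴ × 0.48 / (4 × 5.67×10⁻⁸)]^(1/4) = (6.01×10¹⁰)^(1/4) = 495 K.

T_eq ≈ 495 K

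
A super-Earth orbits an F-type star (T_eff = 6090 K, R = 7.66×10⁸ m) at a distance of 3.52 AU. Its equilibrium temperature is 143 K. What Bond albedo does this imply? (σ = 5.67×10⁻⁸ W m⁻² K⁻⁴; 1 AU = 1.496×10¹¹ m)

A ≈ 0.43

d = 3.52 AU = 5.27×10¹¹ m.
L = 4πR_⋆²σT_⋆⁴ = 4π(7.66×10⁸)² × 5.67×10⁻⁸ × (6090)⁴ = 5.75×10²⁶ W.
S = L/(4πd²) = 165 W m⁻².
From T_eq⁴ = S(1−A)/(4σ): 1−A = 4σT_eq⁴/S.
1−A = 4 × 5.67×10⁻⁸ × (143)⁴ / 165 = 0.575.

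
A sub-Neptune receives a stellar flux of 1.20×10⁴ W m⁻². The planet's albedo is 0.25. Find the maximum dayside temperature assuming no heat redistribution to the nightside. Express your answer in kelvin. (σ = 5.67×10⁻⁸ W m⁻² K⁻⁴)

T_ss ≈ 631 K

With no redistribution each surface element balances locally: S(1−A) = σT⁴.
T = [1.20×10⁴ × 0.75 / 5.67×10⁻⁸]^(1/4) = (1.59×10¹¹)^(1/4) = 631 K.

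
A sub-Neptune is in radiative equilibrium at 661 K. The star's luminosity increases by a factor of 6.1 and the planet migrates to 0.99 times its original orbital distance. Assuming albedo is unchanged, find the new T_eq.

T_eq ≈ 1040 K

T_eq ∝ L^(1/4) · d^(−1/2).
T′ = 661 × 6.1^(1/4) / 0.99^(1/2) = 1040 K.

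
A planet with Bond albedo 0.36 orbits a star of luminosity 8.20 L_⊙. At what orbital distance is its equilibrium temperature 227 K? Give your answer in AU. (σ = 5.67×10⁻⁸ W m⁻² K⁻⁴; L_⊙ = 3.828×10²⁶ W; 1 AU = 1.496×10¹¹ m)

L = 8.20 × 3.828×10²⁶ = 3.14×10²⁷ W.
From T_eq⁴ = L(1−A)/(16πσd²): d = √[L(1−A)/(16πσT_eq⁴)].
d = √[3.14×10²⁷ × 0.64 / (16π × 5.67×10⁻⁸ × (227)⁴)] = 5.15×10¹¹ m = 3.44 AU.

d ≈ 3.44 AU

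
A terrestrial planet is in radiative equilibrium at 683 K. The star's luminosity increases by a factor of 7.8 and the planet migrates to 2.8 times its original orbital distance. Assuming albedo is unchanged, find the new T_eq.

T_eq ∝ L^(1/4) · d^(−1/2).
T′ = 683 × 7.8^(1/4) / 2.8^(1/2) = 682 K.

T_eq ≈ 682 K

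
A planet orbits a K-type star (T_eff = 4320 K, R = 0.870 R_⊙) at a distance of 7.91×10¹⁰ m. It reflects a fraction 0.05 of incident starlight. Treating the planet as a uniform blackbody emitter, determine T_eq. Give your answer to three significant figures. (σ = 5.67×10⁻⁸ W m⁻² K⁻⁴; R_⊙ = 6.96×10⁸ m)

R_⋆ = 0.870 × 6.96×10⁸ = 6.06×10⁸ m.
L = 4πR_⋆²σT_⋆⁴ = 4π(6.06×10⁸)² × 5.67×10⁻⁸ × (4320)⁴ = 9.10×10²⁵ W.
S = L/(4πd²) = 1160 W m⁻².
Energy balance: absorbed = emitted ⇒ πR²·S(1−A) = 4πR²·σT_eq⁴, so T_eq⁴ = S(1−A)/(4σ).
T_eq = [1160 × 0.95 / (4 × 5.67×10⁻⁸)]^(1/4) = (4.85×10⁹)^(1/4) = 264 K.

T_eq ≈ 264 K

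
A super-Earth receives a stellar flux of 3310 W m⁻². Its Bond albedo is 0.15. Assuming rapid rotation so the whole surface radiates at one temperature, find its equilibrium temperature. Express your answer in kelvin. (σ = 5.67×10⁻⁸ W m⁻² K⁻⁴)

Energy balance: absorbed = emitted ⇒ πR²·S(1−A) = 4πR²·σT_eq⁴, so T_eq⁴ = S(1−A)/(4σ).
T_eq = [3310 × 0.85 / (4 × 5.67×10⁻⁸)]^(1/4) = (1.24×10¹⁰)^(1/4) = 334 K.

T_eq ≈ 334 K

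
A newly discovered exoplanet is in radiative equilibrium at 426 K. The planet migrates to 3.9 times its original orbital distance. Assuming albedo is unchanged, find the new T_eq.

T_eq ≈ 216 K

T_eq ∝ L^(1/4) · d^(−1/2).
T′ = 426 / 3.9^(1/2) = 216 K.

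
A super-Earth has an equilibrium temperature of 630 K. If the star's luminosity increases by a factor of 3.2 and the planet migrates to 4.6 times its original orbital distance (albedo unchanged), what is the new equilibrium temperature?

T_eq ∝ L^(1/4) · d^(−1/2).
T′ = 630 × 3.2^(1/4) / 4.6^(1/2) = 393 K.

T_eq ≈ 393 K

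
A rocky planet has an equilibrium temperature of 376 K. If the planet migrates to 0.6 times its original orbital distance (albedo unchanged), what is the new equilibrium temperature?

T_eq ≈ 485 K

T_eq ∝ L^(1/4) · d^(−1/2).
T′ = 376 / 0.6^(1/2) = 485 K.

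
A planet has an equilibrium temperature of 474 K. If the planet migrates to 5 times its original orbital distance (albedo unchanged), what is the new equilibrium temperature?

T_eq ≈ 212 K

T_eq ∝ L^(1/4) · d^(−1/2).
T′ = 474 / 5^(1/2) = 212 K.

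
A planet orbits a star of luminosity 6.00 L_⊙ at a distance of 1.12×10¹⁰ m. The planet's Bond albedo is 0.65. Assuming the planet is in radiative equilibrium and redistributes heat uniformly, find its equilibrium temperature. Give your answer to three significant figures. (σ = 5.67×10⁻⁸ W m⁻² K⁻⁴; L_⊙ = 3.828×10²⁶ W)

L = 6.00 × 3.828×10²⁶ = 2.30×10²⁷ W.
Flux: S = L/(4πd²) = 2.30×10²⁷/(4π×(1.12×10¹⁰)²) = 1.46×10⁶ W m⁻².
Energy balance: absorbed = emitted ⇒ πR²·S(1−A) = 4πR²·σT_eq⁴, so T_eq⁴ = S(1−A)/(4σ).
T_eq = [1.46×10⁶ × 0.35 / (4 × 5.67×10⁻⁸)]^(1/4) = (2.25×10¹²)^(1/4) = 1220 K.

T_eq ≈ 1220 K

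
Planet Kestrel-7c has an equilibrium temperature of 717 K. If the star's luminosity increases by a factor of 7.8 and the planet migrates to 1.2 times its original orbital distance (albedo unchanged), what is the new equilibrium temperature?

T_eq ∝ L^(1/4) · d^(−1/2).
T′ = 717 × 7.8^(1/4) / 1.2^(1/2) = 1090 K.

T_eq ≈ 1090 K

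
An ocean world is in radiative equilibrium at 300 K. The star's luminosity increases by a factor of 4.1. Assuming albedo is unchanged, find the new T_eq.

T_eq ∝ L^(1/4) · d^(−1/2).
T′ = 300 × 4.1^(1/4) = 427 K.

T_eq ≈ 427 K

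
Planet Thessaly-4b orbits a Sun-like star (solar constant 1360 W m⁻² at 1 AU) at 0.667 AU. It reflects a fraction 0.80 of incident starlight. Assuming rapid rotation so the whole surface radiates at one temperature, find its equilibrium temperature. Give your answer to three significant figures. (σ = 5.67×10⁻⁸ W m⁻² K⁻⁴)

T_eq ≈ 228 K

Flux at 0.667 AU: S = 1360/0.667² = 3060 W m⁻².
Energy balance: absorbed = emitted ⇒ πR²·S(1−A) = 4πR²·σT_eq⁴, so T_eq⁴ = S(1−A)/(4σ).
T_eq = [3060 × 0.20 / (4 × 5.67×10⁻⁸)]^(1/4) = (2.70×10⁹)^(1/4) = 228 K.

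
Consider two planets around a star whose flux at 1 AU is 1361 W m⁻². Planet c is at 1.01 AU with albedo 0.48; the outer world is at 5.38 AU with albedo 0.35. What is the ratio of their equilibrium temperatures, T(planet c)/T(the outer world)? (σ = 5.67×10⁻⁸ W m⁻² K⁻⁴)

T_eq = [S₀(1−A)/(4σd²)]^(1/4), so T ∝ (1−A)^(1/4) / √d.
T₁ = [1361×0.52/(4×5.67×10⁻⁸×1.01²)]^(1/4) = 235.18 K.
T₂ = [1361×0.65/(4×5.67×10⁻⁸×5.38²)]^(1/4) = 107.74 K.

T₁/T₂ ≈ 2.183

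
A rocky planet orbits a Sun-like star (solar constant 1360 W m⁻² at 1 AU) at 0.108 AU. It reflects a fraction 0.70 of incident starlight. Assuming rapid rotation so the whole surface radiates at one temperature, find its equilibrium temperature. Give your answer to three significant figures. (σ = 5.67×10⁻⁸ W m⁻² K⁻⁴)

Flux at 0.108 AU: S = 1360/0.108² = 1.17×10⁵ W m⁻².
Energy balance: absorbed = emitted ⇒ πR²·S(1−A) = 4πR²·σT_eq⁴, so T_eq⁴ = S(1−A)/(4σ).
T_eq = [1.17×10⁵ × 0.30 / (4 × 5.67×10⁻⁸)]^(1/4) = (1.54×10¹¹)^(1/4) = 627 K.

T_eq ≈ 627 K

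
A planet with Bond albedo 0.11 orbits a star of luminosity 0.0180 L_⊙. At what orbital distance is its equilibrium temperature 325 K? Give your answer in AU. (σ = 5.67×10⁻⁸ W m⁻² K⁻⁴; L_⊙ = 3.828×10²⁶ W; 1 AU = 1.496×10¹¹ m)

L = 0.0180 × 3.828×10²⁶ = 6.89×10²⁴ W.
From T_eq⁴ = L(1−A)/(16πσd²): d = √[L(1−A)/(16πσT_eq⁴)].
d = √[6.89×10²⁴ × 0.89 / (16π × 5.67×10⁻⁸ × (325)⁴)] = 1.39×10¹⁰ m = 0.0928 AU.

d ≈ 0.0928 AU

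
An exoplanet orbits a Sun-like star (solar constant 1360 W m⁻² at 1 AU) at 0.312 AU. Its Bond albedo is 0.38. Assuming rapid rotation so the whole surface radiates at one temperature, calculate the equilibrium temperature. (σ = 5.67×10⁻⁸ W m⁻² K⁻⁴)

Flux at 0.312 AU: S = 1360/0.312² = 1.40×10⁴ W m⁻².
Energy balance: absorbed = emitted ⇒ πR²·S(1−A) = 4πR²·σT_eq⁴, so T_eq⁴ = S(1−A)/(4σ).
T_eq = [1.40×10⁴ × 0.62 / (4 × 5.67×10⁻⁸)]^(1/4) = (3.82×10¹⁰)^(1/4) = 442 K.

T_eq ≈ 442 K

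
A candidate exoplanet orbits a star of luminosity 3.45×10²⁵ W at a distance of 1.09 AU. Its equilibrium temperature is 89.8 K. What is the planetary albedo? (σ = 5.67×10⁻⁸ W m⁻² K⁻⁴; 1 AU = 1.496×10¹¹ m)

d = 1.09 AU = 1.63×10¹¹ m.
Flux: S = L/(4πd²) = 3.45×10²⁵/(4π×(1.63×10¹¹)²) = 103 W m⁻².
From T_eq⁴ = S(1−A)/(4σ): 1−A = 4σT_eq⁴/S.
1−A = 4 × 5.67×10⁻⁸ × (89.8)⁴ / 103 = 0.143.

A ≈ 0.86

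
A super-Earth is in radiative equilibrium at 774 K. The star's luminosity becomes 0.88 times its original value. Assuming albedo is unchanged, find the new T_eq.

T_eq ≈ 750 K

T_eq ∝ L^(1/4) · d^(−1/2).
T′ = 774 × 0.88^(1/4) = 750 K.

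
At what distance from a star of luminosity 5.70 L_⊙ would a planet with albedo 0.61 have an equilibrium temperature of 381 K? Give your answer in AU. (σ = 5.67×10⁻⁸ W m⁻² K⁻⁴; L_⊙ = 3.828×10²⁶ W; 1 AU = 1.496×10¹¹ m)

d ≈ 0.796 AU

L = 5.70 × 3.828×10²⁶ = 2.18×10²⁷ W.
From T_eq⁴ = L(1−A)/(16πσd²): d = √[L(1−A)/(16πσT_eq⁴)].
d = √[2.18×10²⁷ × 0.39 / (16π × 5.67×10⁻⁸ × (381)⁴)] = 1.19×10¹¹ m = 0.796 AU.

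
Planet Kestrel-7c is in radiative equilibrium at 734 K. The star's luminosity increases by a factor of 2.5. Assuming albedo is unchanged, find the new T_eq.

T_eq ≈ 923 K

T_eq ∝ L^(1/4) · d^(−1/2).
T′ = 734 × 2.5^(1/4) = 923 K.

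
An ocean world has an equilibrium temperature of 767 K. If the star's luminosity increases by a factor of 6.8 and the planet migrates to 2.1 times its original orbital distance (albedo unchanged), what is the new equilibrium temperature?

T_eq ≈ 855 K

T_eq ∝ L^(1/4) · d^(−1/2).
T′ = 767 × 6.8^(1/4) / 2.1^(1/2) = 855 K.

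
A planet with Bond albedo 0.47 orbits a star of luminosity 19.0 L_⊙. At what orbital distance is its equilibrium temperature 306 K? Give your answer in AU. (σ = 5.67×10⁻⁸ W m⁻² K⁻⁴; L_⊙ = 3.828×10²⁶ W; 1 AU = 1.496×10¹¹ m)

d ≈ 2.63 AU

L = 19.0 × 3.828×10²⁶ = 7.27×10²⁷ W.
From T_eq⁴ = L(1−A)/(16πσd²): d = √[L(1−A)/(16πσT_eq⁴)].
d = √[7.27×10²⁷ × 0.53 / (16π × 5.67×10⁻⁸ × (306)⁴)] = 3.93×10¹¹ m = 2.63 AU.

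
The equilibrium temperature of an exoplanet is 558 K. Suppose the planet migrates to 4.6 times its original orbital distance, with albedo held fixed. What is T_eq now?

T_eq ∝ L^(1/4) · d^(−1/2).
T′ = 558 / 4.6^(1/2) = 260 K.

T_eq ≈ 260 K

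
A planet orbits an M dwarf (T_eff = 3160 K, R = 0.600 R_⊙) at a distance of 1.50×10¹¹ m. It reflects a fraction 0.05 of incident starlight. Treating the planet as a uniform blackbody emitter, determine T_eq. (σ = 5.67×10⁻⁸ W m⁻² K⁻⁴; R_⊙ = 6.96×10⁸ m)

T_eq ≈ 116 K

R_⋆ = 0.600 × 6.96×10⁸ = 4.18×10⁸ m.
L = 4πR_⋆²σT_⋆⁴ = 4π(4.18×10⁸)² × 5.67×10⁻⁸ × (3160)⁴ = 1.24×10²⁵ W.
S = L/(4πd²) = 43.8 W m⁻².
Energy balance: absorbed = emitted ⇒ πR²·S(1−A) = 4πR²·σT_eq⁴, so T_eq⁴ = S(1−A)/(4σ).
T_eq = [43.8 × 0.95 / (4 × 5.67×10⁻⁸)]^(1/4) = (1.84×10⁸)^(1/4) = 116 K.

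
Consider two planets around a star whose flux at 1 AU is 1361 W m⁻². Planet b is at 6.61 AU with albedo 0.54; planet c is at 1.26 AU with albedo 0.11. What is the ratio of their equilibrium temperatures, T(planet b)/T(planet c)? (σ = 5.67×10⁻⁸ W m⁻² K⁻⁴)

T₁/T₂ ≈ 0.370

T_eq = [S₀(1−A)/(4σd²)]^(1/4), so T ∝ (1−A)^(1/4) / √d.
T₁ = [1361×0.46/(4×5.67×10⁻⁸×6.61²)]^(1/4) = 89.15 K.
T₂ = [1361×0.89/(4×5.67×10⁻⁸×1.26²)]^(1/4) = 240.83 K.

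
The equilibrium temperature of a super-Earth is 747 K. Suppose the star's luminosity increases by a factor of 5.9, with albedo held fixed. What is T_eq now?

T_eq ∝ L^(1/4) · d^(−1/2).
T′ = 747 × 5.9^(1/4) = 1160 K.

T_eq ≈ 1160 K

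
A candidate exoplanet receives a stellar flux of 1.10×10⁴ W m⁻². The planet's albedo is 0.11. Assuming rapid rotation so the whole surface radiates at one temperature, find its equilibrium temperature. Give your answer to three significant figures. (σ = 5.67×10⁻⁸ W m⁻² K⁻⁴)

Energy balance: absorbed = emitted ⇒ πR²·S(1−A) = 4πR²·σT_eq⁴, so T_eq⁴ = S(1−A)/(4σ).
T_eq = [1.10×10⁴ × 0.89 / (4 × 5.67×10⁻⁸)]^(1/4) = (4.32×10¹⁰)^(1/4) = 456 K.

T_eq ≈ 456 K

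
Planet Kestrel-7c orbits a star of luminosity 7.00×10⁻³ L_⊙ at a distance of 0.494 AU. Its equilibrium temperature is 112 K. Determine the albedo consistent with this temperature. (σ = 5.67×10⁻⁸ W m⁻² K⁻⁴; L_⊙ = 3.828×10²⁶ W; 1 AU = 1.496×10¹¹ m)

d = 0.494 AU = 7.39×10¹⁰ m.
L = 7.00×10⁻³ × 3.828×10²⁶ = 2.68×10²⁴ W.
Flux: S = L/(4πd²) = 2.68×10²⁴/(4π×(7.39×10¹⁰)²) = 39.0 W m⁻².
From T_eq⁴ = S(1−A)/(4σ): 1−A = 4σT_eq⁴/S.
1−A = 4 × 5.67×10⁻⁸ × (112)⁴ / 39.0 = 0.914.

A ≈ 0.09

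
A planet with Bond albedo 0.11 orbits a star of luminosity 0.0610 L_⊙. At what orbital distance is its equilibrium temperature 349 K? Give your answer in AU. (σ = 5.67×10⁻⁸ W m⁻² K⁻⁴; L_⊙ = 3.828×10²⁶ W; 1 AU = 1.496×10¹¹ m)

L = 0.0610 × 3.828×10²⁶ = 2.34×10²⁵ W.
From T_eq⁴ = L(1−A)/(16πσd²): d = √[L(1−A)/(16πσT_eq⁴)].
d = √[2.34×10²⁵ × 0.89 / (16π × 5.67×10⁻⁸ × (349)⁴)] = 2.22×10¹⁰ m = 0.148 AU.

d ≈ 0.148 AU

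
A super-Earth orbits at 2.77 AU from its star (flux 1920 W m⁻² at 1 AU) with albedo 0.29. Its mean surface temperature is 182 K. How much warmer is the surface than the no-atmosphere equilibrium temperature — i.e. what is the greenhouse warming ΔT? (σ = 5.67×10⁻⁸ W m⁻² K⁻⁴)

ΔT ≈ 14.7 K

S = 1920/2.77² = 250.2 W m⁻².
T_eq = [S(1−A)/(4σ)]^(1/4) = [250.2×0.71/(4×5.67×10⁻⁸)]^(1/4) = 167.3 K.
ΔT = T_surf − T_eq = 182 − 167.3.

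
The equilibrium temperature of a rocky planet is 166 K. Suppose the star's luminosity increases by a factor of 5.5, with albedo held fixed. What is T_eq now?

T_eq ≈ 254 K

T_eq ∝ L^(1/4) · d^(−1/2).
T′ = 166 × 5.5^(1/4) = 254 K.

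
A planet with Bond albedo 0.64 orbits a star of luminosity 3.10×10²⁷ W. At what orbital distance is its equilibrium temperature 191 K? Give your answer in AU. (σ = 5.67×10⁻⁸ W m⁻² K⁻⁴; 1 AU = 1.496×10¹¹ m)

From T_eq⁴ = L(1−A)/(16πσd²): d = √[L(1−A)/(16πσT_eq⁴)].
d = √[3.10×10²⁷ × 0.36 / (16π × 5.67×10⁻⁸ × (191)⁴)] = 5.42×10¹¹ m = 3.63 AU.

d ≈ 3.63 AU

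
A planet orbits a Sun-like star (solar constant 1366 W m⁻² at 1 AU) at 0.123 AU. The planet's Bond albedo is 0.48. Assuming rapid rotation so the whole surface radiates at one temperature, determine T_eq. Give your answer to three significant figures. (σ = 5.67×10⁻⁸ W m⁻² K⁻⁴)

T_eq ≈ 675 K

Flux at 0.123 AU: S = 1366/0.123² = 9.03×10⁴ W m⁻².
Energy balance: absorbed = emitted ⇒ πR²·S(1−A) = 4πR²·σT_eq⁴, so T_eq⁴ = S(1−A)/(4σ).
T_eq = [9.03×10⁴ × 0.52 / (4 × 5.67×10⁻⁸)]^(1/4) = (2.07×10¹¹)^(1/4) = 675 K.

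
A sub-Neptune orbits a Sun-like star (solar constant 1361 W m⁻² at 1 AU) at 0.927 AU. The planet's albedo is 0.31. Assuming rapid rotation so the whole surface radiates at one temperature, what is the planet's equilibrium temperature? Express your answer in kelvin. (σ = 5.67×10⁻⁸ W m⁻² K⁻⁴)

Flux at 0.927 AU: S = 1361/0.927² = 1580 W m⁻².
Energy balance: absorbed = emitted ⇒ πR²·S(1−A) = 4πR²·σT_eq⁴, so T_eq⁴ = S(1−A)/(4σ).
T_eq = [1580 × 0.69 / (4 × 5.67×10⁻⁸)]^(1/4) = (4.82×10⁹)^(1/4) = 263 K.

T_eq ≈ 263 K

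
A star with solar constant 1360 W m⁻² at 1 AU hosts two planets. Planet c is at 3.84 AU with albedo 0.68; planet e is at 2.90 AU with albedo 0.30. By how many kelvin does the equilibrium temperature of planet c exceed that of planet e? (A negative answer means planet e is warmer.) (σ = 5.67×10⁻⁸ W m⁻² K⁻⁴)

T_eq = [S₀(1−A)/(4σd²)]^(1/4), so T ∝ (1−A)^(1/4) / √d.
T₁ = [1360×0.32/(4×5.67×10⁻⁸×3.84²)]^(1/4) = 106.81 K.
T₂ = [1360×0.70/(4×5.67×10⁻⁸×2.90²)]^(1/4) = 149.47 K.

ΔT ≈ -42.7 K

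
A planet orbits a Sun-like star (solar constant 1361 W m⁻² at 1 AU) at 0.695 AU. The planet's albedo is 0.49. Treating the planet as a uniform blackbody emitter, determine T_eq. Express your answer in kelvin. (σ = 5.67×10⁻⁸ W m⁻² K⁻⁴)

T_eq ≈ 282 K

Flux at 0.695 AU: S = 1361/0.695² = 2820 W m⁻².
Energy balance: absorbed = emitted ⇒ πR²·S(1−A) = 4πR²·σT_eq⁴, so T_eq⁴ = S(1−A)/(4σ).
T_eq = [2820 × 0.51 / (4 × 5.67×10⁻⁸)]^(1/4) = (6.34×10⁹)^(1/4) = 282 K.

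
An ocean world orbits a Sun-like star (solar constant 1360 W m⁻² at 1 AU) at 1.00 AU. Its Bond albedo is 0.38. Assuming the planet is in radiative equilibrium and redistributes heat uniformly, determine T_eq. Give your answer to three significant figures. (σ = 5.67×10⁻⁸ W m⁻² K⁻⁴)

Flux at 1.00 AU: S = 1360/1.00² = 1360 W m⁻².
Energy balance: absorbed = emitted ⇒ πR²·S(1−A) = 4πR²·σT_eq⁴, so T_eq⁴ = S(1−A)/(4σ).
T_eq = [1360 × 0.62 / (4 × 5.67×10⁻⁸)]^(1/4) = (3.72×10⁹)^(1/4) = 247 K.

T_eq ≈ 247 K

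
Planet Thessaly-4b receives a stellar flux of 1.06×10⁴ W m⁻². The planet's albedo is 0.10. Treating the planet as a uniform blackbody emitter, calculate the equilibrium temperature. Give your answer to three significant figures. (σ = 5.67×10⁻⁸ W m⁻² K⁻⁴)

T_eq ≈ 453 K

Energy balance: absorbed = emitted ⇒ πR²·S(1−A) = 4πR²·σT_eq⁴, so T_eq⁴ = S(1−A)/(4σ).
T_eq = [1.06×10⁴ × 0.90 / (4 × 5.67×10⁻⁸)]^(1/4) = (4.21×10¹⁰)^(1/4) = 453 K.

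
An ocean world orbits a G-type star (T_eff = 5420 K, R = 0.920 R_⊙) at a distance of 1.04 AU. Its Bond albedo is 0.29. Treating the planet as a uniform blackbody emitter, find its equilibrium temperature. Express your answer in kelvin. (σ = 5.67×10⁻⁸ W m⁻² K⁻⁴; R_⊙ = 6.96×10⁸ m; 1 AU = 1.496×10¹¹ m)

R_⋆ = 0.920 × 6.96×10⁸ = 6.40×10⁸ m.
d = 1.04 AU = 1.56×10¹¹ m.
L = 4πR_⋆²σT_⋆⁴ = 4π(6.40×10⁸)² × 5.67×10⁻⁸ × (5420)⁴ = 2.52×10²⁶ W.
S = L/(4πd²) = 829 W m⁻².
Energy balance: absorbed = emitted ⇒ πR²·S(1−A) = 4πR²·σT_eq⁴, so T_eq⁴ = S(1−A)/(4σ).
T_eq = [829 × 0.71 / (4 × 5.67×10⁻⁸)]^(1/4) = (2.59×10⁹)^(1/4) = 226 K.

T_eq ≈ 226 K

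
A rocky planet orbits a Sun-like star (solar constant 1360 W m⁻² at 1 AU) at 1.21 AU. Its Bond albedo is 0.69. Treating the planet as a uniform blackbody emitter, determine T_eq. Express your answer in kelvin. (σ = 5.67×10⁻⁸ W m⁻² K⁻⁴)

T_eq ≈ 189 K

Flux at 1.21 AU: S = 1360/1.21² = 929 W m⁻².
Energy balance: absorbed = emitted ⇒ πR²·S(1−A) = 4πR²·σT_eq⁴, so T_eq⁴ = S(1−A)/(4σ).
T_eq = [929 × 0.31 / (4 × 5.67×10⁻⁸)]^(1/4) = (1.27×10⁹)^(1/4) = 189 K.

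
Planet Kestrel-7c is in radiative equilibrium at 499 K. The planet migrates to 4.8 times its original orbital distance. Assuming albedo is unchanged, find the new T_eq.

T_eq ∝ L^(1/4) · d^(−1/2).
T′ = 499 / 4.8^(1/2) = 228 K.

T_eq ≈ 228 K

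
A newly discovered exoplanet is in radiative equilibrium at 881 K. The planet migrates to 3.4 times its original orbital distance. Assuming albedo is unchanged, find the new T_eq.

T_eq ∝ L^(1/4) · d^(−1/2).
T′ = 881 / 3.4^(1/2) = 478 K.

T_eq ≈ 478 K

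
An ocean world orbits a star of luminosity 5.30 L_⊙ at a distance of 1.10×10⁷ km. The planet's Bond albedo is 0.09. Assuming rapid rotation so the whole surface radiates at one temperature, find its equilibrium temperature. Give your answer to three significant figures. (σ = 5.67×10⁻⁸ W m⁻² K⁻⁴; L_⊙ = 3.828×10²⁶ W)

T_eq ≈ 1520 K

d = 1.10×10⁷ km = 1.10×10¹⁰ m.
L = 5.30 × 3.828×10²⁶ = 2.03×10²⁷ W.
Flux: S = L/(4πd²) = 2.03×10²⁷/(4π×(1.10×10¹⁰)²) = 1.33×10⁶ W m⁻².
Energy balance: absorbed = emitted ⇒ πR²·S(1−A) = 4πR²·σT_eq⁴, so T_eq⁴ = S(1−A)/(4σ).
T_eq = [1.33×10⁶ × 0.91 / (4 × 5.67×10⁻⁸)]^(1/4) = (5.35×10¹²)^(1/4) = 1520 K.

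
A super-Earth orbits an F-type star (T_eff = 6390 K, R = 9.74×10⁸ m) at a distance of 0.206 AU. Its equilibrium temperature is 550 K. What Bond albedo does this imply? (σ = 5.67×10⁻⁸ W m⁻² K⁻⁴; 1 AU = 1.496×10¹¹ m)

d = 0.206 AU = 3.08×10¹⁰ m.
L = 4πR_⋆²σT_⋆⁴ = 4π(9.74×10⁸)² × 5.67×10⁻⁸ × (6390)⁴ = 1.13×10²⁷ W.
S = L/(4πd²) = 9.44×10⁴ W m⁻².
From T_eq⁴ = S(1−A)/(4σ): 1−A = 4σT_eq⁴/S.
1−A = 4 × 5.67×10⁻⁸ × (550)⁴ / 9.44×10⁴ = 0.220.

A ≈ 0.78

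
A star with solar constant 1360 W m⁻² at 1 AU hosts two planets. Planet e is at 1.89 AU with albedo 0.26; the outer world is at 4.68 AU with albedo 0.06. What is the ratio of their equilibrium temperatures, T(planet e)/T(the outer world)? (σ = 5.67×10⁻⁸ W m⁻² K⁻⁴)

T₁/T₂ ≈ 1.482

T_eq = [S₀(1−A)/(4σd²)]^(1/4), so T ∝ (1−A)^(1/4) / √d.
T₁ = [1360×0.74/(4×5.67×10⁻⁸×1.89²)]^(1/4) = 187.74 K.
T₂ = [1360×0.94/(4×5.67×10⁻⁸×4.68²)]^(1/4) = 126.66 K.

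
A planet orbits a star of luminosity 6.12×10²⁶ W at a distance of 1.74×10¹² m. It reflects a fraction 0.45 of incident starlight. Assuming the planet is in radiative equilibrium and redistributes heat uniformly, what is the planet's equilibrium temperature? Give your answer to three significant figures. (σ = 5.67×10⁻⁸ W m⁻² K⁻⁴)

T_eq ≈ 79.0 K

Flux: S = L/(4πd²) = 6.12×10²⁶/(4π×(1.74×10¹²)²) = 16.1 W m⁻².
Energy balance: absorbed = emitted ⇒ πR²·S(1−A) = 4πR²·σT_eq⁴, so T_eq⁴ = S(1−A)/(4σ).
T_eq = [16.1 × 0.55 / (4 × 5.67×10⁻⁸)]^(1/4) = (3.90×10⁷)^(1/4) = 79.0 K.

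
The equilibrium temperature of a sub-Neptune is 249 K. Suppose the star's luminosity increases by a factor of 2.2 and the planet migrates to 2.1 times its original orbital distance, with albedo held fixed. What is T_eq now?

T_eq ≈ 209 K

T_eq ∝ L^(1/4) · d^(−1/2).
T′ = 249 × 2.2^(1/4) / 2.1^(1/2) = 209 K.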